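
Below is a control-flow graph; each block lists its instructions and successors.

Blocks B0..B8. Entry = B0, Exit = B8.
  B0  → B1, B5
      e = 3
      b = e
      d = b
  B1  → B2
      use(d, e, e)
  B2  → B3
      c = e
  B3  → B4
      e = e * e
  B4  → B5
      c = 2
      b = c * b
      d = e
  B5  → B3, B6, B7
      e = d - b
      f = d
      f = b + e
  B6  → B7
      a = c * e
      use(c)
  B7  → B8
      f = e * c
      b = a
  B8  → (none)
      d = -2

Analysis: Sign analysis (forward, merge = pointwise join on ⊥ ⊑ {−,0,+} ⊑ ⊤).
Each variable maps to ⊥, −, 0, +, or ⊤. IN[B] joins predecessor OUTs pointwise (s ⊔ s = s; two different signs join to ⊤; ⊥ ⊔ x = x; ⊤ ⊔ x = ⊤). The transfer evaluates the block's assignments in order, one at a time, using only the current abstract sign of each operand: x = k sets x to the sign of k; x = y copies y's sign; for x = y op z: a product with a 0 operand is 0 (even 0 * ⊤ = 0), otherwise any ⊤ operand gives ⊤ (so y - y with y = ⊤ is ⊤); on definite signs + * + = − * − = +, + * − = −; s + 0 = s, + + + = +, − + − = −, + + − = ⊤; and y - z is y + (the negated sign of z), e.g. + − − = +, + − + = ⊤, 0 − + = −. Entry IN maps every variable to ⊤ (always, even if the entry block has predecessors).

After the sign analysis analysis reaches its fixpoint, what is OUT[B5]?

Answer: {a: ⊤, b: +, c: ⊤, d: ⊤, e: ⊤, f: ⊤}

Working:
Per-block solution:
  B0:   IN=(all ⊤)   OUT={b:+, d:+, e:+; rest ⊤}
  B1:   IN={b:+, d:+, e:+; rest ⊤}   OUT={b:+, d:+, e:+; rest ⊤}
  B2:   IN={b:+, d:+, e:+; rest ⊤}   OUT={b:+, c:+, d:+, e:+; rest ⊤}
  B3:   IN={b:+; rest ⊤}   OUT={b:+; rest ⊤}
  B4:   IN={b:+; rest ⊤}   OUT={b:+, c:+; rest ⊤}
  B5:   IN={b:+; rest ⊤}   OUT={b:+; rest ⊤}
  B6:   IN={b:+; rest ⊤}   OUT={b:+; rest ⊤}
  B7:   IN={b:+; rest ⊤}   OUT=(all ⊤)
  B8:   IN=(all ⊤)   OUT={d:-; rest ⊤}

Merge at B5: IN[B5] = OUT[B0] ⊔ OUT[B4] = {a: ⊤, b: +, c: ⊤, d: ⊤, e: ⊤, f: ⊤}
Applying B5's transfer function to that IN value gives OUT[B5] (row B5 above).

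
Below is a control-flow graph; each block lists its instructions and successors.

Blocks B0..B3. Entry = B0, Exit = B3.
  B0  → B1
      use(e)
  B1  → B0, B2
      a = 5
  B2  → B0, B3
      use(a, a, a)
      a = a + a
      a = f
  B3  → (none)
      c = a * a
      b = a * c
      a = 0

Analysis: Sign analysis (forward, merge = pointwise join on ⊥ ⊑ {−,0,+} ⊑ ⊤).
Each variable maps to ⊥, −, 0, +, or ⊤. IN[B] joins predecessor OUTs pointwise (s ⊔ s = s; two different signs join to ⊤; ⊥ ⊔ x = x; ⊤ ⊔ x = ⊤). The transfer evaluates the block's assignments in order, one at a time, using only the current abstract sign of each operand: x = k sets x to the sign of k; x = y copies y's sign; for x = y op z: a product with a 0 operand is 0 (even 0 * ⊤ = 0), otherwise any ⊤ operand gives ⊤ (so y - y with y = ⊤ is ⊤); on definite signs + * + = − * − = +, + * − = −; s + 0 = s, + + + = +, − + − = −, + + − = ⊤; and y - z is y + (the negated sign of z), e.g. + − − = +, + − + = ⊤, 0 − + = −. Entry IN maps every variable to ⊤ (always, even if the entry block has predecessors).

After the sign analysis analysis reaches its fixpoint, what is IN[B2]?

Per-block solution:
  B0: | IN=(all ⊤) | OUT=(all ⊤)
  B1: | IN=(all ⊤) | OUT={a:+; rest ⊤}
  B2: | IN={a:+; rest ⊤} | OUT=(all ⊤)
  B3: | IN=(all ⊤) | OUT={a:0; rest ⊤}

Merge at B2: IN[B2] = OUT[B1] = {a: +, b: ⊤, c: ⊤, d: ⊤, e: ⊤, f: ⊤}

Answer: {a: +, b: ⊤, c: ⊤, d: ⊤, e: ⊤, f: ⊤}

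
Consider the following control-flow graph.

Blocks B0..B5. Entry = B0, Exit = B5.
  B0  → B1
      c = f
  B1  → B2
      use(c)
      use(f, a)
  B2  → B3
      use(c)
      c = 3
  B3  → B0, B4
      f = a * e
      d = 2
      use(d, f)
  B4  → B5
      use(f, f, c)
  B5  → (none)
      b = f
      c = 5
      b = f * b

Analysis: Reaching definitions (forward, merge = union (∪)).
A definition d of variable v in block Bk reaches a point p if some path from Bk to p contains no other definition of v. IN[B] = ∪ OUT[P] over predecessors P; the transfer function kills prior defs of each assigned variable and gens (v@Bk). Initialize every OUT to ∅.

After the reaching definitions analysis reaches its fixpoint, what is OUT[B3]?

Answer: {c@B2, d@B3, f@B3}

Working:
Fixpoint table:
  B0:  IN={c@B2, d@B3, f@B3}  OUT={c@B0, d@B3, f@B3}
  B1:  IN={c@B0, d@B3, f@B3}  OUT={c@B0, d@B3, f@B3}
  B2:  IN={c@B0, d@B3, f@B3}  OUT={c@B2, d@B3, f@B3}
  B3:  IN={c@B2, d@B3, f@B3}  OUT={c@B2, d@B3, f@B3}
  B4:  IN={c@B2, d@B3, f@B3}  OUT={c@B2, d@B3, f@B3}
  B5:  IN={c@B2, d@B3, f@B3}  OUT={b@B5, c@B5, d@B3, f@B3}

Merge at B3: IN[B3] = OUT[B2] = {c@B2, d@B3, f@B3}
Applying B3's transfer function to that IN value gives OUT[B3] (row B3 above).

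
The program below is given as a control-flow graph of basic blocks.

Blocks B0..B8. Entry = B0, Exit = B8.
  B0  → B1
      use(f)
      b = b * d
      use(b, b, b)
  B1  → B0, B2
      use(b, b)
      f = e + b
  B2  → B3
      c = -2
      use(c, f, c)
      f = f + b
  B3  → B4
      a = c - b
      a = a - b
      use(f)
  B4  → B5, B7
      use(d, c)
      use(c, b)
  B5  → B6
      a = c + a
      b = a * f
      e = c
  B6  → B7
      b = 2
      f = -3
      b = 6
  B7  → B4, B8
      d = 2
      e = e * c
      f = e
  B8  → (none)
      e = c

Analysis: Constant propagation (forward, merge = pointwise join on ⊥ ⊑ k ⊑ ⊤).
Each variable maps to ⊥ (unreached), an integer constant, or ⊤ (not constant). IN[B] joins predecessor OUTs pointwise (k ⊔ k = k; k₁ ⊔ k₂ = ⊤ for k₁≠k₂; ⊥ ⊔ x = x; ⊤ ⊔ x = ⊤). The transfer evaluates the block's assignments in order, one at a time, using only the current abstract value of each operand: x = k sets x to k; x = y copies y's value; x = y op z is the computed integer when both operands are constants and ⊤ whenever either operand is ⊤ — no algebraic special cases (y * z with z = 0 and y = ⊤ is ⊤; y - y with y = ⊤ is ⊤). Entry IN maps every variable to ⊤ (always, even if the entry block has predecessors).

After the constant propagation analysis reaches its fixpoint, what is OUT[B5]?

Answer: {a: ⊤, b: ⊤, c: -2, d: ⊤, e: -2, f: ⊤}

Trace:
Per-block solution:
  B0:  IN=(all ⊤)  OUT=(all ⊤)
  B1:  IN=(all ⊤)  OUT=(all ⊤)
  B2:  IN=(all ⊤)  OUT={c:-2; rest ⊤}
  B3:  IN={c:-2; rest ⊤}  OUT={c:-2; rest ⊤}
  B4:  IN={c:-2; rest ⊤}  OUT={c:-2; rest ⊤}
  B5:  IN={c:-2; rest ⊤}  OUT={c:-2, e:-2; rest ⊤}
  B6:  IN={c:-2, e:-2; rest ⊤}  OUT={b:6, c:-2, e:-2, f:-3; rest ⊤}
  B7:  IN={c:-2; rest ⊤}  OUT={c:-2, d:2; rest ⊤}
  B8:  IN={c:-2, d:2; rest ⊤}  OUT={c:-2, d:2, e:-2; rest ⊤}

Merge at B5: IN[B5] = OUT[B4] = {a: ⊤, b: ⊤, c: -2, d: ⊤, e: ⊤, f: ⊤}
Applying B5's transfer function to that IN value gives OUT[B5] (row B5 above).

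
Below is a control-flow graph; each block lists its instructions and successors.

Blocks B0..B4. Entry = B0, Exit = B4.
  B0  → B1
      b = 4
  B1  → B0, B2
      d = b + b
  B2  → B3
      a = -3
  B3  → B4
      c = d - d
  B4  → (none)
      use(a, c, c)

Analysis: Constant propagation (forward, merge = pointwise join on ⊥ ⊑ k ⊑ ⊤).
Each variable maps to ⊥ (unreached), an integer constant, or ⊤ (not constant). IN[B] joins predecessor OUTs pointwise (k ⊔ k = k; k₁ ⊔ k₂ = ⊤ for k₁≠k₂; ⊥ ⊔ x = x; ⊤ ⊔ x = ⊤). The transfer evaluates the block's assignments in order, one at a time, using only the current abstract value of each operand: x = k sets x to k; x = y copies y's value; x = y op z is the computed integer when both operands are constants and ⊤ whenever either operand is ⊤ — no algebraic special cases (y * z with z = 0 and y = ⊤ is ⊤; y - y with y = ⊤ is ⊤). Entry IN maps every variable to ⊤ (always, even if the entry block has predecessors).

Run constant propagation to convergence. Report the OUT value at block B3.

Answer: {a: -3, b: 4, c: 0, d: 8, e: ⊤, f: ⊤}

Trace:
Fixpoint table:
  B0:   IN=(all ⊤)   OUT={b:4; rest ⊤}
  B1:   IN={b:4; rest ⊤}   OUT={b:4, d:8; rest ⊤}
  B2:   IN={b:4, d:8; rest ⊤}   OUT={a:-3, b:4, d:8; rest ⊤}
  B3:   IN={a:-3, b:4, d:8; rest ⊤}   OUT={a:-3, b:4, c:0, d:8; rest ⊤}
  B4:   IN={a:-3, b:4, c:0, d:8; rest ⊤}   OUT={a:-3, b:4, c:0, d:8; rest ⊤}

Merge at B3: IN[B3] = OUT[B2] = {a: -3, b: 4, c: ⊤, d: 8, e: ⊤, f: ⊤}
Applying B3's transfer function to that IN value gives OUT[B3] (row B3 above).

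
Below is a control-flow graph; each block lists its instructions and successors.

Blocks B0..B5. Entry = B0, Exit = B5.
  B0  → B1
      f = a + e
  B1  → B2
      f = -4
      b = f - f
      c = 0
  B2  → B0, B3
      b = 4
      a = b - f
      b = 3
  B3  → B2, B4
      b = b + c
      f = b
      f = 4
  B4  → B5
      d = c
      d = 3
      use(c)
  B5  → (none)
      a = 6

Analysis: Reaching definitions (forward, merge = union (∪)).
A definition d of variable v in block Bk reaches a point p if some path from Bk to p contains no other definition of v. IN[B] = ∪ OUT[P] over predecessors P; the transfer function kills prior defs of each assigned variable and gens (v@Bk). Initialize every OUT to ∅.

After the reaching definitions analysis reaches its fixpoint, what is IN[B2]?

Answer: {a@B2, b@B1, b@B3, c@B1, f@B1, f@B3}

Trace:
Converged values:
  B0:  IN={a@B2, b@B2, c@B1, f@B1, f@B3}  OUT={a@B2, b@B2, c@B1, f@B0}
  B1:  IN={a@B2, b@B2, c@B1, f@B0}  OUT={a@B2, b@B1, c@B1, f@B1}
  B2:  IN={a@B2, b@B1, b@B3, c@B1, f@B1, f@B3}  OUT={a@B2, b@B2, c@B1, f@B1, f@B3}
  B3:  IN={a@B2, b@B2, c@B1, f@B1, f@B3}  OUT={a@B2, b@B3, c@B1, f@B3}
  B4:  IN={a@B2, b@B3, c@B1, f@B3}  OUT={a@B2, b@B3, c@B1, d@B4, f@B3}
  B5:  IN={a@B2, b@B3, c@B1, d@B4, f@B3}  OUT={a@B5, b@B3, c@B1, d@B4, f@B3}

Merge at B2: IN[B2] = OUT[B1] ⊔ OUT[B3] = {a@B2, b@B1, b@B3, c@B1, f@B1, f@B3}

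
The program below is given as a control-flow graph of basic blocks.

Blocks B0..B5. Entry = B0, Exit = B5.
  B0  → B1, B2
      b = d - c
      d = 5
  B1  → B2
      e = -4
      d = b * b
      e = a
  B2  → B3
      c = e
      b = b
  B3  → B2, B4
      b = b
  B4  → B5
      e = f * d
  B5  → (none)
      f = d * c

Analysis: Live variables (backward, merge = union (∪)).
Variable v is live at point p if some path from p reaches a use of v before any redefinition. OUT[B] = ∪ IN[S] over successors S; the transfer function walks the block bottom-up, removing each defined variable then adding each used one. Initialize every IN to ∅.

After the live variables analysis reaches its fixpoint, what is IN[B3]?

Fixpoint table:
  B0:  IN={a, c, d, e, f}  OUT={a, b, d, e, f}
  B1:  IN={a, b, f}  OUT={b, d, e, f}
  B2:  IN={b, d, e, f}  OUT={b, c, d, e, f}
  B3:  IN={b, c, d, e, f}  OUT={b, c, d, e, f}
  B4:  IN={c, d, f}  OUT={c, d}
  B5:  IN={c, d}  OUT={}

Merge at B3: OUT[B3] = IN[B2] ⊔ IN[B4] = {b, c, d, e, f}
Applying B3's transfer function to that OUT value gives IN[B3] (row B3 above).

Answer: {b, c, d, e, f}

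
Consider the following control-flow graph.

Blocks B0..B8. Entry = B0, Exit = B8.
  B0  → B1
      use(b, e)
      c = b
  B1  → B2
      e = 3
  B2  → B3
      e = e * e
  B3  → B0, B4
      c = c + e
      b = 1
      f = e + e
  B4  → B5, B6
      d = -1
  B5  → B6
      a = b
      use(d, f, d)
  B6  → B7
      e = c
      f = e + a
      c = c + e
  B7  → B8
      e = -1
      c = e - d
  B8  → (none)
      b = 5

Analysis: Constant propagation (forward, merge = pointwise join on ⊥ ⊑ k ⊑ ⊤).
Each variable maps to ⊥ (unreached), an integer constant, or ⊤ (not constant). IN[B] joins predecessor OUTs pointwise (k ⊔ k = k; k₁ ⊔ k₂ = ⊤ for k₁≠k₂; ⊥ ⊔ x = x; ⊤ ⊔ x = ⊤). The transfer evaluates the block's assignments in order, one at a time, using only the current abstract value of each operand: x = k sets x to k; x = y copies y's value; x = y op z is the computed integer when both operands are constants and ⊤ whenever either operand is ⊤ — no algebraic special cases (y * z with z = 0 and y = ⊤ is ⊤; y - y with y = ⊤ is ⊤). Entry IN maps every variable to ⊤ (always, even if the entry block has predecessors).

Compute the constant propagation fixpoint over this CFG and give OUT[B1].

Per-block solution:
  B0: | IN=(all ⊤) | OUT=(all ⊤)
  B1: | IN=(all ⊤) | OUT={e:3; rest ⊤}
  B2: | IN={e:3; rest ⊤} | OUT={e:9; rest ⊤}
  B3: | IN={e:9; rest ⊤} | OUT={b:1, e:9, f:18; rest ⊤}
  B4: | IN={b:1, e:9, f:18; rest ⊤} | OUT={b:1, d:-1, e:9, f:18; rest ⊤}
  B5: | IN={b:1, d:-1, e:9, f:18; rest ⊤} | OUT={a:1, b:1, d:-1, e:9, f:18; rest ⊤}
  B6: | IN={b:1, d:-1, e:9, f:18; rest ⊤} | OUT={b:1, d:-1; rest ⊤}
  B7: | IN={b:1, d:-1; rest ⊤} | OUT={b:1, c:0, d:-1, e:-1; rest ⊤}
  B8: | IN={b:1, c:0, d:-1, e:-1; rest ⊤} | OUT={b:5, c:0, d:-1, e:-1; rest ⊤}

Merge at B1: IN[B1] = OUT[B0] = {a: ⊤, b: ⊤, c: ⊤, d: ⊤, e: ⊤, f: ⊤}
Applying B1's transfer function to that IN value gives OUT[B1] (row B1 above).

Answer: {a: ⊤, b: ⊤, c: ⊤, d: ⊤, e: 3, f: ⊤}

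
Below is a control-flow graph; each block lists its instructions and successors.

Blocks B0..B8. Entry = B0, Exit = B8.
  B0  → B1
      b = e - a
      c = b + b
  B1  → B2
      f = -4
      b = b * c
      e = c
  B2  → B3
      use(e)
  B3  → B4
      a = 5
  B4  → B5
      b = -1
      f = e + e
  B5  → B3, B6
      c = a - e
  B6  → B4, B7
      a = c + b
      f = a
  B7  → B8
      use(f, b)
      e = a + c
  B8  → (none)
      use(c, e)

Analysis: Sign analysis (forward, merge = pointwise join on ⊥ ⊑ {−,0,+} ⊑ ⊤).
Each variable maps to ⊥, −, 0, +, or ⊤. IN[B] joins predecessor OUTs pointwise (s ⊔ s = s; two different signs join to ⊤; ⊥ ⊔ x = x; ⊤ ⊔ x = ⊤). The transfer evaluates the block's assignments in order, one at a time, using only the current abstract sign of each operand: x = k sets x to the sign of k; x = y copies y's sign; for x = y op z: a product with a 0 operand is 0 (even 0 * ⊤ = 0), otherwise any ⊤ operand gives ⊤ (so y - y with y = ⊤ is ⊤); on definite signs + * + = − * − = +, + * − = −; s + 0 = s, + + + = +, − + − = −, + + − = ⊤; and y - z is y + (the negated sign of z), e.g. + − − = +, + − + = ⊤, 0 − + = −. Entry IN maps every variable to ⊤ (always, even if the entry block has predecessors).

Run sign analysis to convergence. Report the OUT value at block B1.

Answer: {a: ⊤, b: ⊤, c: ⊤, d: ⊤, e: ⊤, f: -}

Working:
Converged values:
  B0:  IN=(all ⊤)  OUT=(all ⊤)
  B1:  IN=(all ⊤)  OUT={f:-; rest ⊤}
  B2:  IN={f:-; rest ⊤}  OUT={f:-; rest ⊤}
  B3:  IN=(all ⊤)  OUT={a:+; rest ⊤}
  B4:  IN=(all ⊤)  OUT={b:-; rest ⊤}
  B5:  IN={b:-; rest ⊤}  OUT={b:-; rest ⊤}
  B6:  IN={b:-; rest ⊤}  OUT={b:-; rest ⊤}
  B7:  IN={b:-; rest ⊤}  OUT={b:-; rest ⊤}
  B8:  IN={b:-; rest ⊤}  OUT={b:-; rest ⊤}

Merge at B1: IN[B1] = OUT[B0] = {a: ⊤, b: ⊤, c: ⊤, d: ⊤, e: ⊤, f: ⊤}
Applying B1's transfer function to that IN value gives OUT[B1] (row B1 above).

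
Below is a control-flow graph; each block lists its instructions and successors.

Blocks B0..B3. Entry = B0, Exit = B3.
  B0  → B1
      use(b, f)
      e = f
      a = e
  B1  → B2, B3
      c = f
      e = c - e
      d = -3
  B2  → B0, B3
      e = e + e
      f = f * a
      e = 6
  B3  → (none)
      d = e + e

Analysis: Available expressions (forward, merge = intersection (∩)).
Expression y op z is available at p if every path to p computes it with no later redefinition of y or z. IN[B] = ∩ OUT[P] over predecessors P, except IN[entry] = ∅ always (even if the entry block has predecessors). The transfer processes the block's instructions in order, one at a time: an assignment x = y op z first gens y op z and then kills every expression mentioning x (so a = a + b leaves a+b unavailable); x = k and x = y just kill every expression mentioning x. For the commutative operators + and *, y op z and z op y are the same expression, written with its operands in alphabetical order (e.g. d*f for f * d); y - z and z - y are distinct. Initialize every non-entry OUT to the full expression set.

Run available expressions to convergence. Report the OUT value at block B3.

Answer: {e+e}

Trace:
Converged values:
  B0:   IN={}   OUT={}
  B1:   IN={}   OUT={}
  B2:   IN={}   OUT={}
  B3:   IN={}   OUT={e+e}

Merge at B3: IN[B3] = OUT[B1] ∩ OUT[B2] = {}
Applying B3's transfer function to that IN value gives OUT[B3] (row B3 above).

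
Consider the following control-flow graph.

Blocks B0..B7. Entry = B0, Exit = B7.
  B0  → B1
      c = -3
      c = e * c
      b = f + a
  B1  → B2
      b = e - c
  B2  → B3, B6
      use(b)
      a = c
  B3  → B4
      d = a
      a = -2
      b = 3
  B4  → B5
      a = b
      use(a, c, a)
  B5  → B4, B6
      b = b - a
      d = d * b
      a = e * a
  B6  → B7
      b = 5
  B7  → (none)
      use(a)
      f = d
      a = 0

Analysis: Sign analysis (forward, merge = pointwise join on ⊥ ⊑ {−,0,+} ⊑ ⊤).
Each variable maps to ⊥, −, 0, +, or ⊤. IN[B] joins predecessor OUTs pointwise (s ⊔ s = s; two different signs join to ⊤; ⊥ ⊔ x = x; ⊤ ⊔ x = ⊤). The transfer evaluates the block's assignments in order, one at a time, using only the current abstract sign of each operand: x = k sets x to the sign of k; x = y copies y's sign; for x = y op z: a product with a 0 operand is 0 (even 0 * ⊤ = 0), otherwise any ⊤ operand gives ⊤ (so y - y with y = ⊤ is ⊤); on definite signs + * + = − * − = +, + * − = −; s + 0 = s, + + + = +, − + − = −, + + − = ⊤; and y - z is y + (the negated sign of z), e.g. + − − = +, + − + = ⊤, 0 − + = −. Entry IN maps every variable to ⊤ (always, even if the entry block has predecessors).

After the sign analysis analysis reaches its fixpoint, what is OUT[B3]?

Answer: {a: -, b: +, c: ⊤, d: ⊤, e: ⊤, f: ⊤}

Working:
Fixpoint table:
  B0:   IN=(all ⊤)   OUT=(all ⊤)
  B1:   IN=(all ⊤)   OUT=(all ⊤)
  B2:   IN=(all ⊤)   OUT=(all ⊤)
  B3:   IN=(all ⊤)   OUT={a:-, b:+; rest ⊤}
  B4:   IN=(all ⊤)   OUT=(all ⊤)
  B5:   IN=(all ⊤)   OUT=(all ⊤)
  B6:   IN=(all ⊤)   OUT={b:+; rest ⊤}
  B7:   IN={b:+; rest ⊤}   OUT={a:0, b:+; rest ⊤}

Merge at B3: IN[B3] = OUT[B2] = {a: ⊤, b: ⊤, c: ⊤, d: ⊤, e: ⊤, f: ⊤}
Applying B3's transfer function to that IN value gives OUT[B3] (row B3 above).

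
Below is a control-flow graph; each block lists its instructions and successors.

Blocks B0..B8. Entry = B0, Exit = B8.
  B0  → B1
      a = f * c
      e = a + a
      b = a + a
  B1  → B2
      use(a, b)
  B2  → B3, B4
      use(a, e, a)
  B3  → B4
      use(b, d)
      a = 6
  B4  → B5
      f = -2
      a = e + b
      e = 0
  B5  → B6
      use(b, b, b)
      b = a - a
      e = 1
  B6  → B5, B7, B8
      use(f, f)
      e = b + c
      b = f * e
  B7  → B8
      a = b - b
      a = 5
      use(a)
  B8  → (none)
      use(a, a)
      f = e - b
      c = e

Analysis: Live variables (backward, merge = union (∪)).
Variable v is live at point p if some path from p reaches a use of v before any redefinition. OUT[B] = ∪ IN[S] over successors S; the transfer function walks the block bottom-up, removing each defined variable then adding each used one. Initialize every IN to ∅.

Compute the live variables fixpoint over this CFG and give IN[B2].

Per-block solution:
  B0: | IN={c, d, f} | OUT={a, b, c, d, e}
  B1: | IN={a, b, c, d, e} | OUT={a, b, c, d, e}
  B2: | IN={a, b, c, d, e} | OUT={b, c, d, e}
  B3: | IN={b, c, d, e} | OUT={b, c, e}
  B4: | IN={b, c, e} | OUT={a, b, c, f}
  B5: | IN={a, b, c, f} | OUT={a, b, c, f}
  B6: | IN={a, b, c, f} | OUT={a, b, c, e, f}
  B7: | IN={b, e} | OUT={a, b, e}
  B8: | IN={a, b, e} | OUT={}

Merge at B2: OUT[B2] = IN[B3] ⊔ IN[B4] = {b, c, d, e}
Applying B2's transfer function to that OUT value gives IN[B2] (row B2 above).

Answer: {a, b, c, d, e}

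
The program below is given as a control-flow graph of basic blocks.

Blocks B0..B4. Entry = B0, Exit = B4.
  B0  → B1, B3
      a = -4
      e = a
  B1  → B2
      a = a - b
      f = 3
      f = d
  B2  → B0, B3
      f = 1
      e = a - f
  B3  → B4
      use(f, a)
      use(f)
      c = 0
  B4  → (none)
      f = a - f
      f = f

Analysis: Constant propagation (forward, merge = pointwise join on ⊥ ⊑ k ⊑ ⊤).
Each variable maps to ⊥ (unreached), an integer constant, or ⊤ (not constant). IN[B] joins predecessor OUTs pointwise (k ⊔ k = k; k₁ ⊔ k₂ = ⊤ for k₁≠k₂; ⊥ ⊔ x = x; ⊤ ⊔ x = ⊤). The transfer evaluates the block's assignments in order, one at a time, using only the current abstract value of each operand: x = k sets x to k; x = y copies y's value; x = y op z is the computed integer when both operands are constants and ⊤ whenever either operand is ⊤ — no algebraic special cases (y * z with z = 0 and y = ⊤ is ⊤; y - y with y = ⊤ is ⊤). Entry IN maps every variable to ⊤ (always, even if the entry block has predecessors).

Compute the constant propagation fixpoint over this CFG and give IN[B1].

Answer: {a: -4, b: ⊤, c: ⊤, d: ⊤, e: -4, f: ⊤}

Trace:
Per-block solution:
  B0:  IN=(all ⊤)  OUT={a:-4, e:-4; rest ⊤}
  B1:  IN={a:-4, e:-4; rest ⊤}  OUT={e:-4; rest ⊤}
  B2:  IN={e:-4; rest ⊤}  OUT={f:1; rest ⊤}
  B3:  IN=(all ⊤)  OUT={c:0; rest ⊤}
  B4:  IN={c:0; rest ⊤}  OUT={c:0; rest ⊤}

Merge at B1: IN[B1] = OUT[B0] = {a: -4, b: ⊤, c: ⊤, d: ⊤, e: -4, f: ⊤}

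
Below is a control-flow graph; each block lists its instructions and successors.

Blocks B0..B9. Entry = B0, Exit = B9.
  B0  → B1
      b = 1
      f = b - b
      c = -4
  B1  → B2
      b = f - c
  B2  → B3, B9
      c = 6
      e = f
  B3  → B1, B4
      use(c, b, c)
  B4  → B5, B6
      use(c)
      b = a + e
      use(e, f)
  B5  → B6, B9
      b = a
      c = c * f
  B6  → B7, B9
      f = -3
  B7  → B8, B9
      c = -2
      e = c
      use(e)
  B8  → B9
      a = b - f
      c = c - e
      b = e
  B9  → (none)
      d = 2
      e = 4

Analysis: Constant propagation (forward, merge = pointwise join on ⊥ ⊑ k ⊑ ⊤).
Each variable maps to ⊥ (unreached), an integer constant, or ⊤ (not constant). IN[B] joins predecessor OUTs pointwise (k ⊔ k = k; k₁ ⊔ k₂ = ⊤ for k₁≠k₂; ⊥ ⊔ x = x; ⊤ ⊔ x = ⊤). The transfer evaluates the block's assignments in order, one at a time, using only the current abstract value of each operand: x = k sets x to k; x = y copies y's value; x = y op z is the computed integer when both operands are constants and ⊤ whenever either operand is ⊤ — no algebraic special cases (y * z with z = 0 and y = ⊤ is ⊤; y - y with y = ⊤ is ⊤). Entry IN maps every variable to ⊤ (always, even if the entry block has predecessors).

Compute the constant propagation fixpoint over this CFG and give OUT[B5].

Answer: {a: ⊤, b: ⊤, c: 0, d: ⊤, e: 0, f: 0}

Working:
Fixpoint table:
  B0:   IN=(all ⊤)   OUT={b:1, c:-4, f:0; rest ⊤}
  B1:   IN={f:0; rest ⊤}   OUT={f:0; rest ⊤}
  B2:   IN={f:0; rest ⊤}   OUT={c:6, e:0, f:0; rest ⊤}
  B3:   IN={c:6, e:0, f:0; rest ⊤}   OUT={c:6, e:0, f:0; rest ⊤}
  B4:   IN={c:6, e:0, f:0; rest ⊤}   OUT={c:6, e:0, f:0; rest ⊤}
  B5:   IN={c:6, e:0, f:0; rest ⊤}   OUT={c:0, e:0, f:0; rest ⊤}
  B6:   IN={e:0, f:0; rest ⊤}   OUT={e:0, f:-3; rest ⊤}
  B7:   IN={e:0, f:-3; rest ⊤}   OUT={c:-2, e:-2, f:-3; rest ⊤}
  B8:   IN={c:-2, e:-2, f:-3; rest ⊤}   OUT={b:-2, c:0, e:-2, f:-3; rest ⊤}
  B9:   IN=(all ⊤)   OUT={d:2, e:4; rest ⊤}

Merge at B5: IN[B5] = OUT[B4] = {a: ⊤, b: ⊤, c: 6, d: ⊤, e: 0, f: 0}
Applying B5's transfer function to that IN value gives OUT[B5] (row B5 above).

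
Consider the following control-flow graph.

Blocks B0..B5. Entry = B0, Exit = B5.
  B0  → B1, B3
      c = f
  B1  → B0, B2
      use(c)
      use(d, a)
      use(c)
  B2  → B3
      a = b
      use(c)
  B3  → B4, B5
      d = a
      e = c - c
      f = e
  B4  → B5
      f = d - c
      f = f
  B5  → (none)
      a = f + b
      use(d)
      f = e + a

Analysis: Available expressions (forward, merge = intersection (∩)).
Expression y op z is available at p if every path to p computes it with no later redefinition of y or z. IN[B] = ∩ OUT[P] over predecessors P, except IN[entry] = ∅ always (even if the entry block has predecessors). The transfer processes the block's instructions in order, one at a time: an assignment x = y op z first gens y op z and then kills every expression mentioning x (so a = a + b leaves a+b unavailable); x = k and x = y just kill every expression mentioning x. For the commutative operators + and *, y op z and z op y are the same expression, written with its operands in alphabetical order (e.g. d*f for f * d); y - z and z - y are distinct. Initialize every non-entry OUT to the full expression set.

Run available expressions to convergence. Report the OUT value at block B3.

Per-block solution:
  B0:  IN={}  OUT={}
  B1:  IN={}  OUT={}
  B2:  IN={}  OUT={}
  B3:  IN={}  OUT={c-c}
  B4:  IN={c-c}  OUT={c-c, d-c}
  B5:  IN={c-c}  OUT={a+e, c-c}

Merge at B3: IN[B3] = OUT[B0] ∩ OUT[B2] = {}
Applying B3's transfer function to that IN value gives OUT[B3] (row B3 above).

Answer: {c-c}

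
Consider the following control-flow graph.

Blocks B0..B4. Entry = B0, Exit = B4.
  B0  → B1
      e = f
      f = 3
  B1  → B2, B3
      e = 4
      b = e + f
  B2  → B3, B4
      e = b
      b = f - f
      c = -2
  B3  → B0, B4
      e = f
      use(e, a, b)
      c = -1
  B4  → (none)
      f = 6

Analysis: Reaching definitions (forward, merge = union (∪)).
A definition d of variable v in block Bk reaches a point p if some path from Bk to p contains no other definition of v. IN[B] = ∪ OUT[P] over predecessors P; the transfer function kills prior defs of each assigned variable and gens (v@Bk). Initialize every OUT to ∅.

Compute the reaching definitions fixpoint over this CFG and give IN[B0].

Answer: {b@B1, b@B2, c@B3, e@B3, f@B0}

Working:
Per-block solution:
  B0:   IN={b@B1, b@B2, c@B3, e@B3, f@B0}   OUT={b@B1, b@B2, c@B3, e@B0, f@B0}
  B1:   IN={b@B1, b@B2, c@B3, e@B0, f@B0}   OUT={b@B1, c@B3, e@B1, f@B0}
  B2:   IN={b@B1, c@B3, e@B1, f@B0}   OUT={b@B2, c@B2, e@B2, f@B0}
  B3:   IN={b@B1, b@B2, c@B2, c@B3, e@B1, e@B2, f@B0}   OUT={b@B1, b@B2, c@B3, e@B3, f@B0}
  B4:   IN={b@B1, b@B2, c@B2, c@B3, e@B2, e@B3, f@B0}   OUT={b@B1, b@B2, c@B2, c@B3, e@B2, e@B3, f@B4}

Merge at B0 (entry node, so the boundary value {} is joined with the incoming edge(s)): IN[B0] = {} ⊔ OUT[B3] = {b@B1, b@B2, c@B3, e@B3, f@B0}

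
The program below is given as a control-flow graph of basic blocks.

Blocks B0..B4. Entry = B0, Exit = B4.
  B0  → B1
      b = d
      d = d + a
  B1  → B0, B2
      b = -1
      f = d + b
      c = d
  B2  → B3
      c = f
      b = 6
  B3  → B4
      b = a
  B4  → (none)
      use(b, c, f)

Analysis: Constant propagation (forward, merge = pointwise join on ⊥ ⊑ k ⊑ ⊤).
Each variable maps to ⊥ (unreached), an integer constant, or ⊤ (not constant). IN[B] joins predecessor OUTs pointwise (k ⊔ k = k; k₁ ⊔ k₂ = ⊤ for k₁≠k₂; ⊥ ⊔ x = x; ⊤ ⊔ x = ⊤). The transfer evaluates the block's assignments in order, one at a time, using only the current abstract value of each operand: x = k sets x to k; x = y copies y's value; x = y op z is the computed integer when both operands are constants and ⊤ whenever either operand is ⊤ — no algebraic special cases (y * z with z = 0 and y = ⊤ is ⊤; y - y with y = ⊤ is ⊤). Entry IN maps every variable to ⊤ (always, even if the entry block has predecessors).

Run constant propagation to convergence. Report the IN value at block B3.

Answer: {a: ⊤, b: 6, c: ⊤, d: ⊤, e: ⊤, f: ⊤}

Working:
Converged values:
  B0: | IN=(all ⊤) | OUT=(all ⊤)
  B1: | IN=(all ⊤) | OUT={b:-1; rest ⊤}
  B2: | IN={b:-1; rest ⊤} | OUT={b:6; rest ⊤}
  B3: | IN={b:6; rest ⊤} | OUT=(all ⊤)
  B4: | IN=(all ⊤) | OUT=(all ⊤)

Merge at B3: IN[B3] = OUT[B2] = {a: ⊤, b: 6, c: ⊤, d: ⊤, e: ⊤, f: ⊤}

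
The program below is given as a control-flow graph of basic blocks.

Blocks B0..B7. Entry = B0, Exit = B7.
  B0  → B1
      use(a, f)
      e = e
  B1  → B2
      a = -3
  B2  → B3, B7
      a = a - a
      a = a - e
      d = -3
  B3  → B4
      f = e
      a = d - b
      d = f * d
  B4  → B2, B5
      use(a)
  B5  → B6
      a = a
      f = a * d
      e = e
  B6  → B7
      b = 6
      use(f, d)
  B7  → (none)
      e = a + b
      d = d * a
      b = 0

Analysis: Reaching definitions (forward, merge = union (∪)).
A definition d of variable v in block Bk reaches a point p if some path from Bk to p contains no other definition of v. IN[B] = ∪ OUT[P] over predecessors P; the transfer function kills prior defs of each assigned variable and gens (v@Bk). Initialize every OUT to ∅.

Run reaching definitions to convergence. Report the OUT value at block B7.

Per-block solution:
  B0:  IN={}  OUT={e@B0}
  B1:  IN={e@B0}  OUT={a@B1, e@B0}
  B2:  IN={a@B1, a@B3, d@B3, e@B0, f@B3}  OUT={a@B2, d@B2, e@B0, f@B3}
  B3:  IN={a@B2, d@B2, e@B0, f@B3}  OUT={a@B3, d@B3, e@B0, f@B3}
  B4:  IN={a@B3, d@B3, e@B0, f@B3}  OUT={a@B3, d@B3, e@B0, f@B3}
  B5:  IN={a@B3, d@B3, e@B0, f@B3}  OUT={a@B5, d@B3, e@B5, f@B5}
  B6:  IN={a@B5, d@B3, e@B5, f@B5}  OUT={a@B5, b@B6, d@B3, e@B5, f@B5}
  B7:  IN={a@B2, a@B5, b@B6, d@B2, d@B3, e@B0, e@B5, f@B3, f@B5}  OUT={a@B2, a@B5, b@B7, d@B7, e@B7, f@B3, f@B5}

Merge at B7: IN[B7] = OUT[B2] ⊔ OUT[B6] = {a@B2, a@B5, b@B6, d@B2, d@B3, e@B0, e@B5, f@B3, f@B5}
Applying B7's transfer function to that IN value gives OUT[B7] (row B7 above).

Answer: {a@B2, a@B5, b@B7, d@B7, e@B7, f@B3, f@B5}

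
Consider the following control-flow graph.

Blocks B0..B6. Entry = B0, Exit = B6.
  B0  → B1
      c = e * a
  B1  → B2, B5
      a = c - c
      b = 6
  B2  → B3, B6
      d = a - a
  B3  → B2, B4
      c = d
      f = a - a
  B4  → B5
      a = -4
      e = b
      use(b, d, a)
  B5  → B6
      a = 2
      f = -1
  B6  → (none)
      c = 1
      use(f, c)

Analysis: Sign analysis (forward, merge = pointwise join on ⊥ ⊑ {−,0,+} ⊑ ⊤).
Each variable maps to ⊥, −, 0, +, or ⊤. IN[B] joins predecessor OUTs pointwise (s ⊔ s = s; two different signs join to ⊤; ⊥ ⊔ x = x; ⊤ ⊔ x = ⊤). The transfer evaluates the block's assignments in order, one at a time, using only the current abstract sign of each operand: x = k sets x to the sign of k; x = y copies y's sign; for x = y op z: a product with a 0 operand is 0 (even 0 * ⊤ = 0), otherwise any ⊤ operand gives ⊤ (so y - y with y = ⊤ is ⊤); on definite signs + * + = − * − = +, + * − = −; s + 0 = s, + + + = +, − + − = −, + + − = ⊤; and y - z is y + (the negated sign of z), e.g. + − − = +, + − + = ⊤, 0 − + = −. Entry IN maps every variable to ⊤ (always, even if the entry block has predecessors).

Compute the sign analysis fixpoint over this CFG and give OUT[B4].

Answer: {a: -, b: +, c: ⊤, d: ⊤, e: +, f: ⊤}

Trace:
Per-block solution:
  B0:  IN=(all ⊤)  OUT=(all ⊤)
  B1:  IN=(all ⊤)  OUT={b:+; rest ⊤}
  B2:  IN={b:+; rest ⊤}  OUT={b:+; rest ⊤}
  B3:  IN={b:+; rest ⊤}  OUT={b:+; rest ⊤}
  B4:  IN={b:+; rest ⊤}  OUT={a:-, b:+, e:+; rest ⊤}
  B5:  IN={b:+; rest ⊤}  OUT={a:+, b:+, f:-; rest ⊤}
  B6:  IN={b:+; rest ⊤}  OUT={b:+, c:+; rest ⊤}

Merge at B4: IN[B4] = OUT[B3] = {a: ⊤, b: +, c: ⊤, d: ⊤, e: ⊤, f: ⊤}
Applying B4's transfer function to that IN value gives OUT[B4] (row B4 above).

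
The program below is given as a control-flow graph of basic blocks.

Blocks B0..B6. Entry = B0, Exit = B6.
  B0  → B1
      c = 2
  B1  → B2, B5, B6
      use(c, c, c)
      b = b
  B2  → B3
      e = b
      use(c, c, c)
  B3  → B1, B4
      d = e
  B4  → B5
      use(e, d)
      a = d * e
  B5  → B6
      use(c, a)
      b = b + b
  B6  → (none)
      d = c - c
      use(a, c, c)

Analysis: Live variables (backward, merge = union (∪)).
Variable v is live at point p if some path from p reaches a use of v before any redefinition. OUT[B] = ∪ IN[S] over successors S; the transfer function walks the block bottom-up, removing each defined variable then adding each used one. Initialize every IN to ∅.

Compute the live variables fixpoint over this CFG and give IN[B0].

Answer: {a, b}

Derivation:
Per-block solution:
  B0: | IN={a, b} | OUT={a, b, c}
  B1: | IN={a, b, c} | OUT={a, b, c}
  B2: | IN={a, b, c} | OUT={a, b, c, e}
  B3: | IN={a, b, c, e} | OUT={a, b, c, d, e}
  B4: | IN={b, c, d, e} | OUT={a, b, c}
  B5: | IN={a, b, c} | OUT={a, c}
  B6: | IN={a, c} | OUT={}

Merge at B0: OUT[B0] = IN[B1] = {a, b, c}
Applying B0's transfer function to that OUT value gives IN[B0] (row B0 above).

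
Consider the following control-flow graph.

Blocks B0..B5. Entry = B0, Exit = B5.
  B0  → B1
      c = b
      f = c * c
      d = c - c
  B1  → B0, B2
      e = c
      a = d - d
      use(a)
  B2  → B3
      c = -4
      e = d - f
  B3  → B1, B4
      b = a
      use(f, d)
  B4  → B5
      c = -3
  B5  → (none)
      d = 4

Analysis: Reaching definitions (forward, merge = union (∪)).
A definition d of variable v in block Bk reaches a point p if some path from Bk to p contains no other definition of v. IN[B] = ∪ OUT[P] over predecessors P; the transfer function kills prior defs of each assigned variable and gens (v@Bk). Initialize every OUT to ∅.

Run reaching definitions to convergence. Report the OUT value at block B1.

Answer: {a@B1, b@B3, c@B0, c@B2, d@B0, e@B1, f@B0}

Working:
Per-block solution:
  B0:   IN={a@B1, b@B3, c@B0, c@B2, d@B0, e@B1, f@B0}   OUT={a@B1, b@B3, c@B0, d@B0, e@B1, f@B0}
  B1:   IN={a@B1, b@B3, c@B0, c@B2, d@B0, e@B1, e@B2, f@B0}   OUT={a@B1, b@B3, c@B0, c@B2, d@B0, e@B1, f@B0}
  B2:   IN={a@B1, b@B3, c@B0, c@B2, d@B0, e@B1, f@B0}   OUT={a@B1, b@B3, c@B2, d@B0, e@B2, f@B0}
  B3:   IN={a@B1, b@B3, c@B2, d@B0, e@B2, f@B0}   OUT={a@B1, b@B3, c@B2, d@B0, e@B2, f@B0}
  B4:   IN={a@B1, b@B3, c@B2, d@B0, e@B2, f@B0}   OUT={a@B1, b@B3, c@B4, d@B0, e@B2, f@B0}
  B5:   IN={a@B1, b@B3, c@B4, d@B0, e@B2, f@B0}   OUT={a@B1, b@B3, c@B4, d@B5, e@B2, f@B0}

Merge at B1: IN[B1] = OUT[B0] ⊔ OUT[B3] = {a@B1, b@B3, c@B0, c@B2, d@B0, e@B1, e@B2, f@B0}
Applying B1's transfer function to that IN value gives OUT[B1] (row B1 above).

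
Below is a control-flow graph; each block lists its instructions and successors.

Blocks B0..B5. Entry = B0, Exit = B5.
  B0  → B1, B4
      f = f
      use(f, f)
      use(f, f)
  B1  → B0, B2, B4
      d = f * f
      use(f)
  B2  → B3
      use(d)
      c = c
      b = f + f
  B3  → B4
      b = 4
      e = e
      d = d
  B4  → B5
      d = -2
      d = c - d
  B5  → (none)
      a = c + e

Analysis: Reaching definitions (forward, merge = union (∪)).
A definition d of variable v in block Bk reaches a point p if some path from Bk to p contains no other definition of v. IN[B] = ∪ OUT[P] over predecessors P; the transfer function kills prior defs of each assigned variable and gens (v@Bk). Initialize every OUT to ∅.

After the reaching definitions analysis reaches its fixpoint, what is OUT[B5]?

Answer: {a@B5, b@B3, c@B2, d@B4, e@B3, f@B0}

Derivation:
Fixpoint table:
  B0:   IN={d@B1, f@B0}   OUT={d@B1, f@B0}
  B1:   IN={d@B1, f@B0}   OUT={d@B1, f@B0}
  B2:   IN={d@B1, f@B0}   OUT={b@B2, c@B2, d@B1, f@B0}
  B3:   IN={b@B2, c@B2, d@B1, f@B0}   OUT={b@B3, c@B2, d@B3, e@B3, f@B0}
  B4:   IN={b@B3, c@B2, d@B1, d@B3, e@B3, f@B0}   OUT={b@B3, c@B2, d@B4, e@B3, f@B0}
  B5:   IN={b@B3, c@B2, d@B4, e@B3, f@B0}   OUT={a@B5, b@B3, c@B2, d@B4, e@B3, f@B0}

Merge at B5: IN[B5] = OUT[B4] = {b@B3, c@B2, d@B4, e@B3, f@B0}
Applying B5's transfer function to that IN value gives OUT[B5] (row B5 above).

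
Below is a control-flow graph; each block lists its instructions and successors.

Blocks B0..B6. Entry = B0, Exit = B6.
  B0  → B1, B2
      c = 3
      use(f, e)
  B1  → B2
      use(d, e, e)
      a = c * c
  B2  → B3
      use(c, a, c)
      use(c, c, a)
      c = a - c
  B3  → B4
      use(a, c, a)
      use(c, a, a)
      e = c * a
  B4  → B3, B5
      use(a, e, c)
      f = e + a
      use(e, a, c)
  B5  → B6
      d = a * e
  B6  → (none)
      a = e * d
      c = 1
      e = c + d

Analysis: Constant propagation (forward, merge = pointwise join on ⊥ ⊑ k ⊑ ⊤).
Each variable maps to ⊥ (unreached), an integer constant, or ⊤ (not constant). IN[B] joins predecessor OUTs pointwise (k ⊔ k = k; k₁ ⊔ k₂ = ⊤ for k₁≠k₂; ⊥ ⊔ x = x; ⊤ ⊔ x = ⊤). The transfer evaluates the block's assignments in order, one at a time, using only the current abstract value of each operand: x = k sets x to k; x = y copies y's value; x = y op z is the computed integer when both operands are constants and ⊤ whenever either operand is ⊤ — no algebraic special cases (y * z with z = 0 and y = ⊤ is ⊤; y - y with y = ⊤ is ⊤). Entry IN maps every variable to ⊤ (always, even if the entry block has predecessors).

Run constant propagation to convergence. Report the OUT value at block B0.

Answer: {a: ⊤, b: ⊤, c: 3, d: ⊤, e: ⊤, f: ⊤}

Trace:
Converged values:
  B0:   IN=(all ⊤)   OUT={c:3; rest ⊤}
  B1:   IN={c:3; rest ⊤}   OUT={a:9, c:3; rest ⊤}
  B2:   IN={c:3; rest ⊤}   OUT=(all ⊤)
  B3:   IN=(all ⊤)   OUT=(all ⊤)
  B4:   IN=(all ⊤)   OUT=(all ⊤)
  B5:   IN=(all ⊤)   OUT=(all ⊤)
  B6:   IN=(all ⊤)   OUT={c:1; rest ⊤}

B0 is the boundary node: IN[B0] = {a: ⊤, b: ⊤, c: ⊤, d: ⊤, e: ⊤, f: ⊤}
Applying B0's transfer function to that IN value gives OUT[B0] (row B0 above).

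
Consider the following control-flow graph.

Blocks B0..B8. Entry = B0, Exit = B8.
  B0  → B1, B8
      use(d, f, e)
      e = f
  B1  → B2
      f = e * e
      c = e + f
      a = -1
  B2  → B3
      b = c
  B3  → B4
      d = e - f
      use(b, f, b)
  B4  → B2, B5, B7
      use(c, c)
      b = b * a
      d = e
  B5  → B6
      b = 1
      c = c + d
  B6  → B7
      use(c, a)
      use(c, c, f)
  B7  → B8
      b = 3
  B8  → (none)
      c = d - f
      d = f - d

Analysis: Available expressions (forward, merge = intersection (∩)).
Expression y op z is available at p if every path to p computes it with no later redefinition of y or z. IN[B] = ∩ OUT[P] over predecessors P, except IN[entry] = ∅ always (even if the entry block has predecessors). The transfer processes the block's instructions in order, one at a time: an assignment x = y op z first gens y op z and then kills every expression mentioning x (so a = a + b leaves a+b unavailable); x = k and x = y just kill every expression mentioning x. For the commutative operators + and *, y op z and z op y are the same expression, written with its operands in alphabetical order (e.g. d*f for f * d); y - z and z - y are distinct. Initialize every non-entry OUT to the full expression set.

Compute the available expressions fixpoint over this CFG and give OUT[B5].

Answer: {e*e, e+f, e-f}

Trace:
Converged values:
  B0:  IN={}  OUT={}
  B1:  IN={}  OUT={e*e, e+f}
  B2:  IN={e*e, e+f}  OUT={e*e, e+f}
  B3:  IN={e*e, e+f}  OUT={e*e, e+f, e-f}
  B4:  IN={e*e, e+f, e-f}  OUT={e*e, e+f, e-f}
  B5:  IN={e*e, e+f, e-f}  OUT={e*e, e+f, e-f}
  B6:  IN={e*e, e+f, e-f}  OUT={e*e, e+f, e-f}
  B7:  IN={e*e, e+f, e-f}  OUT={e*e, e+f, e-f}
  B8:  IN={}  OUT={}

Merge at B5: IN[B5] = OUT[B4] = {e*e, e+f, e-f}
Applying B5's transfer function to that IN value gives OUT[B5] (row B5 above).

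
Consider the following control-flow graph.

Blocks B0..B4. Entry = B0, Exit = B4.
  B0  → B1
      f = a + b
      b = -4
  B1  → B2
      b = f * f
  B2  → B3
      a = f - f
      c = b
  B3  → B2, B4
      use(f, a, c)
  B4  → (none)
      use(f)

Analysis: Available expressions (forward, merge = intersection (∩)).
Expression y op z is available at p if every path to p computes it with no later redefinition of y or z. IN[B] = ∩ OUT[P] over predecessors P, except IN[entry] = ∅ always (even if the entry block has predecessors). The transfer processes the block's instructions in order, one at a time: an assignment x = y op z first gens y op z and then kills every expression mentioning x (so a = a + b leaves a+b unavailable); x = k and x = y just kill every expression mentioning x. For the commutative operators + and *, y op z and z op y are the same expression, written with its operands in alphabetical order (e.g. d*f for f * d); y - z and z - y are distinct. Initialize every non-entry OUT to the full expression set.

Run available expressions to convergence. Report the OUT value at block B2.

Converged values:
  B0:   IN={}   OUT={}
  B1:   IN={}   OUT={f*f}
  B2:   IN={f*f}   OUT={f*f, f-f}
  B3:   IN={f*f, f-f}   OUT={f*f, f-f}
  B4:   IN={f*f, f-f}   OUT={f*f, f-f}

Merge at B2: IN[B2] = OUT[B1] ∩ OUT[B3] = {f*f}
Applying B2's transfer function to that IN value gives OUT[B2] (row B2 above).

Answer: {f*f, f-f}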